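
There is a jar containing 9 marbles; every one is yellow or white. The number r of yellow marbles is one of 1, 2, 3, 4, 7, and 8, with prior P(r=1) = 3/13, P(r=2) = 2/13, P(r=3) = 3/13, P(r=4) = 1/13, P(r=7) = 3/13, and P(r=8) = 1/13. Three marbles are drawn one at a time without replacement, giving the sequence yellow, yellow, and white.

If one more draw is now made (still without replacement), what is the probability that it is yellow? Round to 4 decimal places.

Under each hypothesis, the probability of the observed sequence is: P(data | r = 1) = (1/9)(0/8) = 0; P(data | r = 2) = (2/9)(1/8)(7/7) = 1/36; P(data | r = 3) = (3/9)(2/8)(6/7) = 1/14; P(data | r = 4) = (4/9)(3/8)(5/7) = 5/42; P(data | r = 7) = (7/9)(6/8)(2/7) = 1/6; P(data | r = 8) = (8/9)(7/8)(1/7) = 1/9.
Multiplying each by its prior: 3/13 · 0 = 0, 2/13 · 1/36 = 1/234, 3/13 · 1/14 = 3/182, 1/13 · 5/42 = 5/546, 3/13 · 1/6 = 1/26, 1/13 · 1/9 = 1/117; these sum to 1/13.
The posterior is then P(r = 1 | data) = 0, P(r = 2 | data) = 1/18, P(r = 3 | data) = 3/14, P(r = 4 | data) = 5/42, P(r = 7 | data) = 1/2, P(r = 8 | data) = 1/9.
So P(yellow next | data) = Σ P(yellow next | H) P(H | data) = (0)(1/18) + (1/6)(3/14) + (1/3)(5/42) + (5/6)(1/2) + (1)(1/9) = 38/63.

0.6032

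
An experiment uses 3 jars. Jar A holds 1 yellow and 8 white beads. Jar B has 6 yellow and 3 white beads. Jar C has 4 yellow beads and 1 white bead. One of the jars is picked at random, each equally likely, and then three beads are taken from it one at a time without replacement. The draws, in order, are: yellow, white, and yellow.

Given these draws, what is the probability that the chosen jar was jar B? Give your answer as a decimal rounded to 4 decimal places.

For each hypothesis, P(data | H) works out to: P(data | jar A) = (1/9)(8/8)(0/7) = 0; P(data | jar B) = (6/9)(3/8)(5/7) = 5/28; P(data | jar C) = (4/5)(1/4)(3/3) = 1/5.
The prior-weighted likelihoods are 1/3 · 0 = 0, 1/3 · 5/28 = 5/84, 1/3 · 1/5 = 1/15; summing to 53/420.
Therefore the posterior P(jar B | data) = (5/84) / (53/420) = 25/53.

0.4717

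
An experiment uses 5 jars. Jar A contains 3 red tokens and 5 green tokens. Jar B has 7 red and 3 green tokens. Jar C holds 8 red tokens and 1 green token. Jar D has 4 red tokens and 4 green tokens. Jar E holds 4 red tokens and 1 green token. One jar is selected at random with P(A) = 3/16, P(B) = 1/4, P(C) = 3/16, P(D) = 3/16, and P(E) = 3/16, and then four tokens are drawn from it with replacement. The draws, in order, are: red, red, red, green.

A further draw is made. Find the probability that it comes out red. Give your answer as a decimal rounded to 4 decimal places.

0.7043

The likelihood of the observed sequence under each hypothesis: P(data | jar A) = (3/8)(3/8)(3/8)(5/8) = 0.032959; P(data | jar B) = (7/10)(7/10)(7/10)(3/10) = 0.1029; P(data | jar C) = (8/9)(8/9)(8/9)(1/9) = 0.078037; P(data | jar D) = (4/8)(4/8)(4/8)(4/8) = 0.0625; P(data | jar E) = (4/5)(4/5)(4/5)(1/5) = 0.1024.
Weighting by the prior gives 3/16 · 0.032959 = 0.0061798, 1/4 · 0.1029 = 0.025725, 3/16 · 0.078037 = 0.014632, 3/16 · 0.0625 = 0.011719, 3/16 · 0.1024 = 0.0192; summing to 0.077455.
The posterior is then P(jar A | data) = 0.079785, P(jar B | data) = 0.33213, P(jar C | data) = 0.18891, P(jar D | data) = 0.1513, P(jar E | data) = 0.24788.
So P(red next | data) = Σ P(red next | H) P(H | data) = (3/8)(0.079785) + (7/10)(0.33213) + (8/9)(0.18891) + (1/2)(0.1513) + (4/5)(0.24788) = 0.70428.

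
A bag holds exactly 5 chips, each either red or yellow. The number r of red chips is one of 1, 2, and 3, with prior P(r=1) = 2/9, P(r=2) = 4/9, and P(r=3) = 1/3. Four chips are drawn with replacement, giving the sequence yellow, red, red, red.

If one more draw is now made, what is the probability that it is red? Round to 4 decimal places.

0.5158

For each hypothesis, P(data | H) works out to: P(data | r = 1) = (4/5)(1/5)(1/5)(1/5) = 0.0064; P(data | r = 2) = (3/5)(2/5)(2/5)(2/5) = 0.0384; P(data | r = 3) = (2/5)(3/5)(3/5)(3/5) = 0.0864.
The prior-weighted likelihoods are 2/9 · 0.0064 = 0.0014222, 4/9 · 0.0384 = 0.017067, 1/3 · 0.0864 = 0.0288; summing to 0.047289.
The posterior is then P(r = 1 | data) = 0.030075, P(r = 2 | data) = 0.3609, P(r = 3 | data) = 0.60902.
The predictive probability is P(red next | data) = (1/5)(0.030075) + (2/5)(0.3609) + (3/5)(0.60902) = 0.51579.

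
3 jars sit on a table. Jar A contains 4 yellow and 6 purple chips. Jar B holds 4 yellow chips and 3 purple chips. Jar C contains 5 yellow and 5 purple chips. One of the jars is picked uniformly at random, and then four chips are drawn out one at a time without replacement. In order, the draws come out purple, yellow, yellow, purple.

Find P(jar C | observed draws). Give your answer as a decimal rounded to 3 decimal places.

0.336

Compute the likelihood of the observed sequence for each case: P(data | jar A) = (6/10)(4/9)(3/8)(5/7) = 0.071429; P(data | jar B) = (3/7)(4/6)(3/5)(2/4) = 0.085714; P(data | jar C) = (5/10)(5/9)(4/8)(4/7) = 0.079365.
Weighting by the prior gives 1/3 · 0.071429 = 0.02381, 1/3 · 0.085714 = 0.028571, 1/3 · 0.079365 = 0.026455; summing to 0.078836.
So P(jar C | data) = (0.026455) / (0.078836) = 0.33557.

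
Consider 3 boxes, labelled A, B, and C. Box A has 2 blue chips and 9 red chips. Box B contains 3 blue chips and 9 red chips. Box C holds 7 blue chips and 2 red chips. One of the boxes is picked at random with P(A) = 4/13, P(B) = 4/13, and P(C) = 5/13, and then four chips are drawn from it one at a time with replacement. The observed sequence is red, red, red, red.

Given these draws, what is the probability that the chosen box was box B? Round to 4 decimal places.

0.4122

For each hypothesis, P(data | H) works out to: P(data | box A) = (9/11)(9/11)(9/11)(9/11) = 0.44813; P(data | box B) = (9/12)(9/12)(9/12)(9/12) = 0.31641; P(data | box C) = (2/9)(2/9)(2/9)(2/9) = 0.0024387.
Multiplying each by its prior: 4/13 · 0.44813 = 0.13788, 4/13 · 0.31641 = 0.097356, 5/13 · 0.0024387 = 0.00093794; these sum to 0.23618.
By Bayes' rule, P(box B | data) = (0.097356) / (0.23618) = 0.41221.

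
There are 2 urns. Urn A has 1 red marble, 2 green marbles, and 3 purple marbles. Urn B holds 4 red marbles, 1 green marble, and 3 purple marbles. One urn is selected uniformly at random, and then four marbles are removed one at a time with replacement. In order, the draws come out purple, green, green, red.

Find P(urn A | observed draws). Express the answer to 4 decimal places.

0.7596

The likelihood of the observed sequence under each hypothesis: P(data | urn A) = (3/6)(2/6)(2/6)(1/6) = 0.0092593; P(data | urn B) = (3/8)(1/8)(1/8)(4/8) = 0.0029297.
Multiplying each by its prior: 1/2 · 0.0092593 = 0.0046296, 1/2 · 0.0029297 = 0.0014648; with total 0.0060945.
Therefore the posterior P(urn A | data) = (0.0046296) / (0.0060945) = 0.75964.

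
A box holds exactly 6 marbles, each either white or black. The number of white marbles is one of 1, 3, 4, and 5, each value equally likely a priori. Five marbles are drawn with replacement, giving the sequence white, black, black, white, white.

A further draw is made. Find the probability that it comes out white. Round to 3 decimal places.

0.617

Under each hypothesis, the probability of the observed sequence is: P(data | r = 1) = (1/6)(5/6)(5/6)(1/6)(1/6) = 0.003215; P(data | r = 3) = (3/6)(3/6)(3/6)(3/6)(3/6) = 0.03125; P(data | r = 4) = (4/6)(2/6)(2/6)(4/6)(4/6) = 0.032922; P(data | r = 5) = (5/6)(1/6)(1/6)(5/6)(5/6) = 0.016075.
The prior-weighted likelihoods are 1/4 · 0.003215 = 0.00080376, 1/4 · 0.03125 = 0.0078125, 1/4 · 0.032922 = 0.0082305, 1/4 · 0.016075 = 0.0040188; with total 0.020865.
The posterior is then P(r = 1 | data) = 0.038521, P(r = 3 | data) = 0.37442, P(r = 4 | data) = 0.39445, P(r = 5 | data) = 0.1926.
So P(white next | data) = Σ P(white next | H) P(H | data) = (1/6)(0.038521) + (1/2)(0.37442) + (2/3)(0.39445) + (5/6)(0.1926) = 0.6171.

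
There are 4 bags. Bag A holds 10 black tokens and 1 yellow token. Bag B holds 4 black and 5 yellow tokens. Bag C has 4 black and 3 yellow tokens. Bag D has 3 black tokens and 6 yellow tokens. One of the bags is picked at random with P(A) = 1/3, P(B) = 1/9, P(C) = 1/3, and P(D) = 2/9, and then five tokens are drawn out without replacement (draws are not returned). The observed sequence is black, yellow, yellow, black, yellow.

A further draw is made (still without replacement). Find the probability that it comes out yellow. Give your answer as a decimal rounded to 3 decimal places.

For each hypothesis, P(data | H) works out to: P(data | bag A) = (10/11)(1/10)(0/9) = 0; P(data | bag B) = (4/9)(5/8)(4/7)(3/6)(3/5) = 1/21; P(data | bag C) = (4/7)(3/6)(2/5)(3/4)(1/3) = 1/35; P(data | bag D) = (3/9)(6/8)(5/7)(2/6)(4/5) = 1/21.
The prior-weighted likelihoods are 1/3 · 0 = 0, 1/9 · 1/21 = 1/189, 1/3 · 1/35 = 1/105, 2/9 · 1/21 = 2/189; these sum to 8/315.
Dividing through by the total gives posterior P(bag A | data) = 0, P(bag B | data) = 5/24, P(bag C | data) = 3/8, P(bag D | data) = 5/12.
Averaging over the posterior, P(yellow next | data) = (1/2)(5/24) + (0)(3/8) + (3/4)(5/12) = 5/12.

0.417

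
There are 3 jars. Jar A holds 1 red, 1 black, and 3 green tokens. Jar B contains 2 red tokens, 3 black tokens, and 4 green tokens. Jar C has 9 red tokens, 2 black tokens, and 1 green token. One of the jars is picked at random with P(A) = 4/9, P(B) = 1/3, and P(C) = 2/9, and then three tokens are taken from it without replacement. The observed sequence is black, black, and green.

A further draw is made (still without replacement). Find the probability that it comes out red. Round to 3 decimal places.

0.347

The likelihood of the observed sequence under each hypothesis: P(data | jar A) = (1/5)(0/4) = 0; P(data | jar B) = (3/9)(2/8)(4/7) = 0.047619; P(data | jar C) = (2/12)(1/11)(1/10) = 0.0015152.
Multiplying each by its prior: 4/9 · 0 = 0, 1/3 · 0.047619 = 0.015873, 2/9 · 0.0015152 = 0.0003367; summing to 0.01621.
Normalising, the posterior is P(jar A | data) = 0, P(jar B | data) = 0.97923, P(jar C | data) = 0.020772.
Averaging over the posterior, P(red next | data) = (1/3)(0.97923) + (1)(0.020772) = 0.34718.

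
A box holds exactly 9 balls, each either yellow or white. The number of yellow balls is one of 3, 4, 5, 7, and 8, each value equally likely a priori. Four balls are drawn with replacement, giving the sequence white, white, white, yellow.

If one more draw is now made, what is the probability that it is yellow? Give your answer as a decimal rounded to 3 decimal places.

0.435

Under each hypothesis, the probability of the observed sequence is: P(data | r = 3) = (6/9)(6/9)(6/9)(3/9) = 0.098765; P(data | r = 4) = (5/9)(5/9)(5/9)(4/9) = 0.076208; P(data | r = 5) = (4/9)(4/9)(4/9)(5/9) = 0.048773; P(data | r = 7) = (2/9)(2/9)(2/9)(7/9) = 0.0085353; P(data | r = 8) = (1/9)(1/9)(1/9)(8/9) = 0.0012193.
Weighting by the prior gives 1/5 · 0.098765 = 0.019753, 1/5 · 0.076208 = 0.015242, 1/5 · 0.048773 = 0.0097546, 1/5 · 0.0085353 = 0.0017071, 1/5 · 0.0012193 = 0.00024387; with total 0.0467.
Dividing through by the total gives posterior P(r = 3 | data) = 0.42298, P(r = 4 | data) = 0.32637, P(r = 5 | data) = 0.20888, P(r = 7 | data) = 0.036554, P(r = 8 | data) = 0.0052219.
So P(yellow next | data) = Σ P(yellow next | H) P(H | data) = (1/3)(0.42298) + (4/9)(0.32637) + (5/9)(0.20888) + (7/9)(0.036554) + (8/9)(0.0052219) = 0.43516.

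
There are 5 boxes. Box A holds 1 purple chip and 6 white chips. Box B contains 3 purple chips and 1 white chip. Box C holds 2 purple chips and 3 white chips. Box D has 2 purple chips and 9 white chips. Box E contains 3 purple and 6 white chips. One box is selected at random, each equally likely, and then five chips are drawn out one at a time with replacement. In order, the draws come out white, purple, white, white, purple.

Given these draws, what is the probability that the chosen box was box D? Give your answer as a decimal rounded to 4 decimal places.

For each hypothesis, P(data | H) works out to: P(data | box A) = (6/7)(1/7)(6/7)(6/7)(1/7) = 0.012852; P(data | box B) = (1/4)(3/4)(1/4)(1/4)(3/4) = 0.0087891; P(data | box C) = (3/5)(2/5)(3/5)(3/5)(2/5) = 0.03456; P(data | box D) = (9/11)(2/11)(9/11)(9/11)(2/11) = 0.018106; P(data | box E) = (6/9)(3/9)(6/9)(6/9)(3/9) = 0.032922.
The prior-weighted likelihoods are 1/5 · 0.012852 = 0.0025704, 1/5 · 0.0087891 = 0.0017578, 1/5 · 0.03456 = 0.006912, 1/5 · 0.018106 = 0.0036212, 1/5 · 0.032922 = 0.0065844; with total 0.021446.
By Bayes' rule, P(box D | data) = (0.0036212) / (0.021446) = 0.16885.

0.1689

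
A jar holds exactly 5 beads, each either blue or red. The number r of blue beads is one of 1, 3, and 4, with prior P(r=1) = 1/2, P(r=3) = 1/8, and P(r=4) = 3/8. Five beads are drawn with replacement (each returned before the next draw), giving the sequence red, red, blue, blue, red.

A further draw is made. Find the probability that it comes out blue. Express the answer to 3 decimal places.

The likelihood of the observed sequence under each hypothesis: P(data | r = 1) = (4/5)(4/5)(1/5)(1/5)(4/5) = 0.02048; P(data | r = 3) = (2/5)(2/5)(3/5)(3/5)(2/5) = 0.02304; P(data | r = 4) = (1/5)(1/5)(4/5)(4/5)(1/5) = 0.00512.
The prior-weighted likelihoods are 1/2 · 0.02048 = 0.01024, 1/8 · 0.02304 = 0.00288, 3/8 · 0.00512 = 0.00192; with total 0.01504.
Normalising, the posterior is P(r = 1 | data) = 0.68085, P(r = 3 | data) = 0.19149, P(r = 4 | data) = 0.12766.
The predictive probability is P(blue next | data) = (1/5)(0.68085) + (3/5)(0.19149) + (4/5)(0.12766) = 0.35319.

0.353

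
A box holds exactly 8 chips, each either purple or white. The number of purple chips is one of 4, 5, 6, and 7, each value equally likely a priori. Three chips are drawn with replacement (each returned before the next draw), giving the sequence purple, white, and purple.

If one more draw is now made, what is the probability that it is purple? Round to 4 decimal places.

For each hypothesis, P(data | H) works out to: P(data | r = 4) = (4/8)(4/8)(4/8) = 0.125; P(data | r = 5) = (5/8)(3/8)(5/8) = 0.14648; P(data | r = 6) = (6/8)(2/8)(6/8) = 0.14062; P(data | r = 7) = (7/8)(1/8)(7/8) = 0.095703.
Weighting by the prior gives 1/4 · 0.125 = 0.03125, 1/4 · 0.14648 = 0.036621, 1/4 · 0.14062 = 0.035156, 1/4 · 0.095703 = 0.023926; with total 0.12695.
Normalising, the posterior is P(r = 4 | data) = 0.24615, P(r = 5 | data) = 0.28846, P(r = 6 | data) = 0.27692, P(r = 7 | data) = 0.18846.
So P(purple next | data) = Σ P(purple next | H) P(H | data) = (1/2)(0.24615) + (5/8)(0.28846) + (3/4)(0.27692) + (7/8)(0.18846) = 0.67596.

0.6760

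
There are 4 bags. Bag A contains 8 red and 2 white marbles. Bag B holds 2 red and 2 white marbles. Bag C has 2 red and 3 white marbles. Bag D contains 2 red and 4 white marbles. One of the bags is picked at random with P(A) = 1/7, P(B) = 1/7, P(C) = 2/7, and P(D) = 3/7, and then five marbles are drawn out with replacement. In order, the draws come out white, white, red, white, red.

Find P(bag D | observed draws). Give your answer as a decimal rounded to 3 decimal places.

0.484

The likelihood of the observed sequence under each hypothesis: P(data | bag A) = (2/10)(2/10)(8/10)(2/10)(8/10) = 0.00512; P(data | bag B) = (2/4)(2/4)(2/4)(2/4)(2/4) = 0.03125; P(data | bag C) = (3/5)(3/5)(2/5)(3/5)(2/5) = 0.03456; P(data | bag D) = (4/6)(4/6)(2/6)(4/6)(2/6) = 0.032922.
Weighting by the prior gives 1/7 · 0.00512 = 0.00073143, 1/7 · 0.03125 = 0.0044643, 2/7 · 0.03456 = 0.0098743, 3/7 · 0.032922 = 0.014109; summing to 0.029179.
Hence P(bag D | data) = (0.014109) / (0.029179) = 0.48354.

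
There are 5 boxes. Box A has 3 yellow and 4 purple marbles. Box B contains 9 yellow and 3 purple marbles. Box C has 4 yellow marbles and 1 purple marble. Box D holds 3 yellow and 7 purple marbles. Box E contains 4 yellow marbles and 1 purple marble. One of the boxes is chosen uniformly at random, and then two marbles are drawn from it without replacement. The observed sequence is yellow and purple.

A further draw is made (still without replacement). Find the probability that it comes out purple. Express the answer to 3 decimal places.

0.345

The likelihood of the observed sequence under each hypothesis: P(data | box A) = (3/7)(4/6) = 0.28571; P(data | box B) = (9/12)(3/11) = 0.20455; P(data | box C) = (4/5)(1/4) = 0.2; P(data | box D) = (3/10)(7/9) = 0.23333; P(data | box E) = (4/5)(1/4) = 0.2.
Weighting by the prior gives 1/5 · 0.28571 = 0.057143, 1/5 · 0.20455 = 0.040909, 1/5 · 0.2 = 0.04, 1/5 · 0.23333 = 0.046667, 1/5 · 0.2 = 0.04; with total 0.22472.
Normalising, the posterior is P(box A | data) = 0.25429, P(box B | data) = 0.18205, P(box C | data) = 0.178, P(box D | data) = 0.20767, P(box E | data) = 0.178.
So P(purple next | data) = Σ P(purple next | H) P(H | data) = (3/5)(0.25429) + (1/5)(0.18205) + (0)(0.178) + (3/4)(0.20767) + (0)(0.178) = 0.34473.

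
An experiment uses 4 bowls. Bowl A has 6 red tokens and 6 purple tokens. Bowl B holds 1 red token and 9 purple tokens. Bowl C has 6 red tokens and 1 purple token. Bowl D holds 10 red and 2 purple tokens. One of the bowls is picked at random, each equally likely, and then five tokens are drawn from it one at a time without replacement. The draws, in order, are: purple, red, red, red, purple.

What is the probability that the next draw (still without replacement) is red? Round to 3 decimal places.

The likelihood of the observed sequence under each hypothesis: P(data | bowl A) = (6/12)(6/11)(5/10)(4/9)(5/8) = 5/132; P(data | bowl B) = (9/10)(1/9)(0/8) = 0; P(data | bowl C) = (1/7)(6/6)(5/5)(4/4)(0/3) = 0; P(data | bowl D) = (2/12)(10/11)(9/10)(8/9)(1/8) = 1/66.
Multiplying each by its prior: 1/4 · 5/132 = 5/528, 1/4 · 0 = 0, 1/4 · 0 = 0, 1/4 · 1/66 = 1/264; with total 7/528.
Normalising, the posterior is P(bowl A | data) = 5/7, P(bowl B | data) = 0, P(bowl C | data) = 0, P(bowl D | data) = 2/7.
So P(red next | data) = Σ P(red next | H) P(H | data) = (3/7)(5/7) + (1)(2/7) = 29/49.

0.592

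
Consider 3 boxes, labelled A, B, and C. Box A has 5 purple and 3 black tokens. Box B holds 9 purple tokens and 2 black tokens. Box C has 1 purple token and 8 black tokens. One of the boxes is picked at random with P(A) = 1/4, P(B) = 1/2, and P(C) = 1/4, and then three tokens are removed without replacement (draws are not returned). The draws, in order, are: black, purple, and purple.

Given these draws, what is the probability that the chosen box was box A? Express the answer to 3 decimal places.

Compute the likelihood of the observed sequence for each case: P(data | box A) = (3/8)(5/7)(4/6) = 0.17857; P(data | box B) = (2/11)(9/10)(8/9) = 0.14545; P(data | box C) = (8/9)(1/8)(0/7) = 0.
The prior-weighted likelihoods are 1/4 · 0.17857 = 0.044643, 1/2 · 0.14545 = 0.072727, 1/4 · 0 = 0; with total 0.11737.
By Bayes' rule, P(box A | data) = (0.044643) / (0.11737) = 0.38036.

0.380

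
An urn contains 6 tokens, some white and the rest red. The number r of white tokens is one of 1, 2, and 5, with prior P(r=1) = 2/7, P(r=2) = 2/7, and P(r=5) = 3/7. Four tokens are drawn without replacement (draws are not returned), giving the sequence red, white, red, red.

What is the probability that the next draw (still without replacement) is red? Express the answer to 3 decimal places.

For each hypothesis, P(data | H) works out to: P(data | r = 1) = (5/6)(1/5)(4/4)(3/3) = 1/6; P(data | r = 2) = (4/6)(2/5)(3/4)(2/3) = 2/15; P(data | r = 5) = (1/6)(5/5)(0/4) = 0.
Weighting by the prior gives 2/7 · 1/6 = 1/21, 2/7 · 2/15 = 4/105, 3/7 · 0 = 0; summing to 3/35.
Dividing through by the total gives posterior P(r = 1 | data) = 5/9, P(r = 2 | data) = 4/9, P(r = 5 | data) = 0.
So P(red next | data) = Σ P(red next | H) P(H | data) = (1)(5/9) + (1/2)(4/9) = 7/9.

0.778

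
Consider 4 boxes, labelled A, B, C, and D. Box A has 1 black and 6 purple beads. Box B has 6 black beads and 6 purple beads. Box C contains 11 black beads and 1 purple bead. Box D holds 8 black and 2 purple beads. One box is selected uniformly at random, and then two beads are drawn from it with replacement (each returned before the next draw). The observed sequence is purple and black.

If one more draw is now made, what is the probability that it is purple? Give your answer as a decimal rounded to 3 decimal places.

0.441

Compute the likelihood of the observed sequence for each case: P(data | box A) = (6/7)(1/7) = 0.12245; P(data | box B) = (6/12)(6/12) = 0.25; P(data | box C) = (1/12)(11/12) = 0.076389; P(data | box D) = (2/10)(8/10) = 0.16.
Multiplying each by its prior: 1/4 · 0.12245 = 0.030612, 1/4 · 0.25 = 0.0625, 1/4 · 0.076389 = 0.019097, 1/4 · 0.16 = 0.04; summing to 0.15221.
Normalising, the posterior is P(box A | data) = 0.20112, P(box B | data) = 0.41062, P(box C | data) = 0.12547, P(box D | data) = 0.2628.
Averaging over the posterior, P(purple next | data) = (6/7)(0.20112) + (1/2)(0.41062) + (1/12)(0.12547) + (1/5)(0.2628) = 0.44071.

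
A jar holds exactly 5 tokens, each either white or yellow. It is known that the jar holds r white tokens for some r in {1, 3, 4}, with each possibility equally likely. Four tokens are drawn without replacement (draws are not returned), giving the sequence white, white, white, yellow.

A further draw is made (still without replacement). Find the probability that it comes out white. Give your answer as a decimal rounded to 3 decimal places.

Compute the likelihood of the observed sequence for each case: P(data | r = 1) = (1/5)(0/4) = 0; P(data | r = 3) = (3/5)(2/4)(1/3)(2/2) = 1/10; P(data | r = 4) = (4/5)(3/4)(2/3)(1/2) = 1/5.
Weighting by the prior gives 1/3 · 0 = 0, 1/3 · 1/10 = 1/30, 1/3 · 1/5 = 1/15; these sum to 1/10.
The posterior is then P(r = 1 | data) = 0, P(r = 3 | data) = 1/3, P(r = 4 | data) = 2/3.
Averaging over the posterior, P(white next | data) = (0)(1/3) + (1)(2/3) = 2/3.

0.667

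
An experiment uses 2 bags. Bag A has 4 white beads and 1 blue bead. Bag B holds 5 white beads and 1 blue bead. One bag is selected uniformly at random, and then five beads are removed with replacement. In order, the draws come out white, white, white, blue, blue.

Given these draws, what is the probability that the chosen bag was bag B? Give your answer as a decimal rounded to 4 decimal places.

0.4397

Compute the likelihood of the observed sequence for each case: P(data | bag A) = (4/5)(4/5)(4/5)(1/5)(1/5) = 0.02048; P(data | bag B) = (5/6)(5/6)(5/6)(1/6)(1/6) = 0.016075.
Multiplying each by its prior: 1/2 · 0.02048 = 0.01024, 1/2 · 0.016075 = 0.0080376; these sum to 0.018278.
Therefore the posterior P(bag B | data) = (0.0080376) / (0.018278) = 0.43975.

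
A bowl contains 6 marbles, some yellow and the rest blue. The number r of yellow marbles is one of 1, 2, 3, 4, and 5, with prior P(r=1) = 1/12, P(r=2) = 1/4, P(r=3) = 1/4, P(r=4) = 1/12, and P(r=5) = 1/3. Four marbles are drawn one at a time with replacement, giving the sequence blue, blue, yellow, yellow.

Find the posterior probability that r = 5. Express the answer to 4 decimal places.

0.1603

Compute the likelihood of the observed sequence for each case: P(data | r = 1) = (5/6)(5/6)(1/6)(1/6) = 0.01929; P(data | r = 2) = (4/6)(4/6)(2/6)(2/6) = 0.049383; P(data | r = 3) = (3/6)(3/6)(3/6)(3/6) = 0.0625; P(data | r = 4) = (2/6)(2/6)(4/6)(4/6) = 0.049383; P(data | r = 5) = (1/6)(1/6)(5/6)(5/6) = 0.01929.
Multiplying each by its prior: 1/12 · 0.01929 = 0.0016075, 1/4 · 0.049383 = 0.012346, 1/4 · 0.0625 = 0.015625, 1/12 · 0.049383 = 0.0041152, 1/3 · 0.01929 = 0.00643; these sum to 0.040123.
By Bayes' rule, P(r = 5 | data) = (0.00643) / (0.040123) = 0.16026.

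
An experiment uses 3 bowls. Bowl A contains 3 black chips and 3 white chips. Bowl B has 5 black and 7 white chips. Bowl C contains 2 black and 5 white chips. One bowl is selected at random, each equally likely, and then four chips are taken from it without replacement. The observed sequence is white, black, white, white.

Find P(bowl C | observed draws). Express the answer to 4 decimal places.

0.5080

The likelihood of the observed sequence under each hypothesis: P(data | bowl A) = (3/6)(3/5)(2/4)(1/3) = 0.05; P(data | bowl B) = (7/12)(5/11)(6/10)(5/9) = 0.088384; P(data | bowl C) = (5/7)(2/6)(4/5)(3/4) = 0.14286.
The prior-weighted likelihoods are 1/3 · 0.05 = 0.016667, 1/3 · 0.088384 = 0.029461, 1/3 · 0.14286 = 0.047619; summing to 0.093747.
Hence P(bowl C | data) = (0.047619) / (0.093747) = 0.50795.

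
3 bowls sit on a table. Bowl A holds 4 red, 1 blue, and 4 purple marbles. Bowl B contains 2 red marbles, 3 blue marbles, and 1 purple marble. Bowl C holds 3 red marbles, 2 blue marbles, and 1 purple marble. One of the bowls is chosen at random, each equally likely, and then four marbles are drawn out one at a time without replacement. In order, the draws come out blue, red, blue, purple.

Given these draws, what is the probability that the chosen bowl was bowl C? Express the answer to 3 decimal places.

0.333

Compute the likelihood of the observed sequence for each case: P(data | bowl A) = (1/9)(4/8)(0/7) = 0; P(data | bowl B) = (3/6)(2/5)(2/4)(1/3) = 1/30; P(data | bowl C) = (2/6)(3/5)(1/4)(1/3) = 1/60.
Multiplying each by its prior: 1/3 · 0 = 0, 1/3 · 1/30 = 1/90, 1/3 · 1/60 = 1/180; these sum to 1/60.
By Bayes' rule, P(bowl C | data) = (1/180) / (1/60) = 1/3.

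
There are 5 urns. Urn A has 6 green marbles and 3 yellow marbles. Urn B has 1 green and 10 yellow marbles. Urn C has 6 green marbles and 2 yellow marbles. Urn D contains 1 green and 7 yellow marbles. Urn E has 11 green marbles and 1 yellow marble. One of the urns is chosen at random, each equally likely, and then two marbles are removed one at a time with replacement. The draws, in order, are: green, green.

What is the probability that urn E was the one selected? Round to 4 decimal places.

Compute the likelihood of the observed sequence for each case: P(data | urn A) = (6/9)(6/9) = 0.44444; P(data | urn B) = (1/11)(1/11) = 0.0082645; P(data | urn C) = (6/8)(6/8) = 0.5625; P(data | urn D) = (1/8)(1/8) = 0.015625; P(data | urn E) = (11/12)(11/12) = 0.84028.
Weighting by the prior gives 1/5 · 0.44444 = 0.088889, 1/5 · 0.0082645 = 0.0016529, 1/5 · 0.5625 = 0.1125, 1/5 · 0.015625 = 0.003125, 1/5 · 0.84028 = 0.16806; summing to 0.37422.
By Bayes' rule, P(urn E | data) = (0.16806) / (0.37422) = 0.44908.

0.4491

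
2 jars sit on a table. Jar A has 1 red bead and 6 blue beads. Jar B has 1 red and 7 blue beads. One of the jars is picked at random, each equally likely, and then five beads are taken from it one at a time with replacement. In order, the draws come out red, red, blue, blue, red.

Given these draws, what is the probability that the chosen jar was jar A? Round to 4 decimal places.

0.5889

For each hypothesis, P(data | H) works out to: P(data | jar A) = (1/7)(1/7)(6/7)(6/7)(1/7) = 0.002142; P(data | jar B) = (1/8)(1/8)(7/8)(7/8)(1/8) = 0.0014954.
Weighting by the prior gives 1/2 · 0.002142 = 0.001071, 1/2 · 0.0014954 = 0.00074768; these sum to 0.0018187.
By Bayes' rule, P(jar A | data) = (0.001071) / (0.0018187) = 0.58888.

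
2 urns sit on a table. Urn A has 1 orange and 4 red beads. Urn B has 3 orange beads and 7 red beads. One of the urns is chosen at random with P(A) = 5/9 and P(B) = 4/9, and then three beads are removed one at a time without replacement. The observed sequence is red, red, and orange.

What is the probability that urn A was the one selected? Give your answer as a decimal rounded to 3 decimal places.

The likelihood of the observed sequence under each hypothesis: P(data | urn A) = (4/5)(3/4)(1/3) = 1/5; P(data | urn B) = (7/10)(6/9)(3/8) = 7/40.
Multiplying each by its prior: 5/9 · 1/5 = 1/9, 4/9 · 7/40 = 7/90; summing to 17/90.
Therefore the posterior P(urn A | data) = (1/9) / (17/90) = 10/17.

0.588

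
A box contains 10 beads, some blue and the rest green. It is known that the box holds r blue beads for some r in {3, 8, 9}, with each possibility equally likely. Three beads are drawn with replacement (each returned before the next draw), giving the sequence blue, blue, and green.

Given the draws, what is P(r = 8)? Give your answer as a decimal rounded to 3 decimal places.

Compute the likelihood of the observed sequence for each case: P(data | r = 3) = (3/10)(3/10)(7/10) = 63/1000; P(data | r = 8) = (8/10)(8/10)(2/10) = 16/125; P(data | r = 9) = (9/10)(9/10)(1/10) = 81/1000.
Weighting by the prior gives 1/3 · 63/1000 = 21/1000, 1/3 · 16/125 = 16/375, 1/3 · 81/1000 = 27/1000; summing to 34/375.
Hence P(r = 8 | data) = (16/375) / (34/375) = 8/17.

0.471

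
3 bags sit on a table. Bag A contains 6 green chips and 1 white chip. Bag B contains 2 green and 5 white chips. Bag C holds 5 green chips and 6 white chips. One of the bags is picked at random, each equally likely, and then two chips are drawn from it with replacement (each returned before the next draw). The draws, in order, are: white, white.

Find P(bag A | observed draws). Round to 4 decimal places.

0.0246

The likelihood of the observed sequence under each hypothesis: P(data | bag A) = (1/7)(1/7) = 0.020408; P(data | bag B) = (5/7)(5/7) = 0.5102; P(data | bag C) = (6/11)(6/11) = 0.29752.
Multiplying each by its prior: 1/3 · 0.020408 = 0.0068027, 1/3 · 0.5102 = 0.17007, 1/3 · 0.29752 = 0.099174; these sum to 0.27604.
Hence P(bag A | data) = (0.0068027) / (0.27604) = 0.024644.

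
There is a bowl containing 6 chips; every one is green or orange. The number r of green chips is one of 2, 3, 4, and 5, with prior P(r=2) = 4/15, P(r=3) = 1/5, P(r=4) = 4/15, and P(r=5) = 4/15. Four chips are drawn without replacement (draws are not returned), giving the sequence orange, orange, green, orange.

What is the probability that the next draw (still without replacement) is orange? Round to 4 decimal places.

The likelihood of the observed sequence under each hypothesis: P(data | r = 2) = (4/6)(3/5)(2/4)(2/3) = 2/15; P(data | r = 3) = (3/6)(2/5)(3/4)(1/3) = 1/20; P(data | r = 4) = (2/6)(1/5)(4/4)(0/3) = 0; P(data | r = 5) = (1/6)(0/5) = 0.
The prior-weighted likelihoods are 4/15 · 2/15 = 8/225, 1/5 · 1/20 = 1/100, 4/15 · 0 = 0, 4/15 · 0 = 0; summing to 41/900.
Normalising, the posterior is P(r = 2 | data) = 32/41, P(r = 3 | data) = 9/41, P(r = 4 | data) = 0, P(r = 5 | data) = 0.
So P(orange next | data) = Σ P(orange next | H) P(H | data) = (1/2)(32/41) + (0)(9/41) = 16/41.

0.3902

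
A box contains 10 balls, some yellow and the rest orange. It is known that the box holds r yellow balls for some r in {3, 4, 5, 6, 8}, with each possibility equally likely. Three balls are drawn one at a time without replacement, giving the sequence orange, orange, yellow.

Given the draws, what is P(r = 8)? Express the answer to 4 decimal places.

Compute the likelihood of the observed sequence for each case: P(data | r = 3) = (7/10)(6/9)(3/8) = 0.175; P(data | r = 4) = (6/10)(5/9)(4/8) = 0.16667; P(data | r = 5) = (5/10)(4/9)(5/8) = 0.13889; P(data | r = 6) = (4/10)(3/9)(6/8) = 0.1; P(data | r = 8) = (2/10)(1/9)(8/8) = 0.022222.
Weighting by the prior gives 1/5 · 0.175 = 0.035, 1/5 · 0.16667 = 0.033333, 1/5 · 0.13889 = 0.027778, 1/5 · 0.1 = 0.02, 1/5 · 0.022222 = 0.0044444; summing to 0.12056.
So P(r = 8 | data) = (0.0044444) / (0.12056) = 0.036866.

0.0369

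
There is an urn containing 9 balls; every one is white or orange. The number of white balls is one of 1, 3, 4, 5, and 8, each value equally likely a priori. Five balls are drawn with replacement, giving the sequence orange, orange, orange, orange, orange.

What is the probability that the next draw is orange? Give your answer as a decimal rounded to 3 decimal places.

Under each hypothesis, the probability of the observed sequence is: P(data | r = 1) = (8/9)(8/9)(8/9)(8/9)(8/9) = 0.55493; P(data | r = 3) = (6/9)(6/9)(6/9)(6/9)(6/9) = 0.13169; P(data | r = 4) = (5/9)(5/9)(5/9)(5/9)(5/9) = 0.052922; P(data | r = 5) = (4/9)(4/9)(4/9)(4/9)(4/9) = 0.017342; P(data | r = 8) = (1/9)(1/9)(1/9)(1/9)(1/9) = 1.6935e-05.
Weighting by the prior gives 1/5 · 0.55493 = 0.11099, 1/5 · 0.13169 = 0.026337, 1/5 · 0.052922 = 0.010584, 1/5 · 0.017342 = 0.0034683, 1/5 · 1.6935e-05 = 3.387e-06; summing to 0.15138.
Dividing through by the total gives posterior P(r = 1 | data) = 0.73316, P(r = 3 | data) = 0.17398, P(r = 4 | data) = 0.06992, P(r = 5 | data) = 0.022911, P(r = 8 | data) = 2.2374e-05.
Averaging over the posterior, P(orange next | data) = (8/9)(0.73316) + (2/3)(0.17398) + (5/9)(0.06992) + (4/9)(0.022911) + (1/9)(2.2374e-05) = 0.81672.

0.817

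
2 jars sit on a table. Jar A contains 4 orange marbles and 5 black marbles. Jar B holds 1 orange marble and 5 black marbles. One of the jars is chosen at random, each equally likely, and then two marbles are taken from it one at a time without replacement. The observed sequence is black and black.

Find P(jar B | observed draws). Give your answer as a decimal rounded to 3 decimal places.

0.706

Compute the likelihood of the observed sequence for each case: P(data | jar A) = (5/9)(4/8) = 5/18; P(data | jar B) = (5/6)(4/5) = 2/3.
Weighting by the prior gives 1/2 · 5/18 = 5/36, 1/2 · 2/3 = 1/3; with total 17/36.
So P(jar B | data) = (1/3) / (17/36) = 12/17.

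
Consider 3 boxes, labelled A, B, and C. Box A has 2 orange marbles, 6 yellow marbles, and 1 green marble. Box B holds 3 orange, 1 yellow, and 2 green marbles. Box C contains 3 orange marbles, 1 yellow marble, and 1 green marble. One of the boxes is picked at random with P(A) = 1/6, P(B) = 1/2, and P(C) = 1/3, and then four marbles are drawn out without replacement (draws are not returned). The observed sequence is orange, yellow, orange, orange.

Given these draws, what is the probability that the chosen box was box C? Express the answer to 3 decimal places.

0.667

For each hypothesis, P(data | H) works out to: P(data | box A) = (2/9)(6/8)(1/7)(0/6) = 0; P(data | box B) = (3/6)(1/5)(2/4)(1/3) = 1/60; P(data | box C) = (3/5)(1/4)(2/3)(1/2) = 1/20.
Multiplying each by its prior: 1/6 · 0 = 0, 1/2 · 1/60 = 1/120, 1/3 · 1/20 = 1/60; these sum to 1/40.
So P(box C | data) = (1/60) / (1/40) = 2/3.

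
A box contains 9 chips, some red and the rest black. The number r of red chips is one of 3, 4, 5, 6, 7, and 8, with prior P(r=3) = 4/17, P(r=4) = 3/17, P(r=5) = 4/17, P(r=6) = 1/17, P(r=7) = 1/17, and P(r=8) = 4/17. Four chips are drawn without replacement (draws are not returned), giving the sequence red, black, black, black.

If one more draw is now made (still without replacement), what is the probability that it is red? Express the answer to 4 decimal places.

The likelihood of the observed sequence under each hypothesis: P(data | r = 3) = (3/9)(6/8)(5/7)(4/6) = 0.11905; P(data | r = 4) = (4/9)(5/8)(4/7)(3/6) = 0.079365; P(data | r = 5) = (5/9)(4/8)(3/7)(2/6) = 0.039683; P(data | r = 6) = (6/9)(3/8)(2/7)(1/6) = 0.011905; P(data | r = 7) = (7/9)(2/8)(1/7)(0/6) = 0; P(data | r = 8) = (8/9)(1/8)(0/7) = 0.
The prior-weighted likelihoods are 4/17 · 0.11905 = 0.028011, 3/17 · 0.079365 = 0.014006, 4/17 · 0.039683 = 0.0093371, 1/17 · 0.011905 = 0.00070028, 1/17 · 0 = 0, 4/17 · 0 = 0; with total 0.052054.
The posterior is then P(r = 3 | data) = 0.53812, P(r = 4 | data) = 0.26906, P(r = 5 | data) = 0.17937, P(r = 6 | data) = 0.013453, P(r = 7 | data) = 0, P(r = 8 | data) = 0.
So P(red next | data) = Σ P(red next | H) P(H | data) = (2/5)(0.53812) + (3/5)(0.26906) + (4/5)(0.17937) + (1)(0.013453) = 0.53363.

0.5336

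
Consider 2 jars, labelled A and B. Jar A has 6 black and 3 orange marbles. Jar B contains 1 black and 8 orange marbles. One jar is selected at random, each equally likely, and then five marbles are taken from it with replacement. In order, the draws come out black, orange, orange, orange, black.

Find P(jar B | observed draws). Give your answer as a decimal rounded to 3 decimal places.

Under each hypothesis, the probability of the observed sequence is: P(data | jar A) = (6/9)(3/9)(3/9)(3/9)(6/9) = 0.016461; P(data | jar B) = (1/9)(8/9)(8/9)(8/9)(1/9) = 0.0086708.
The prior-weighted likelihoods are 1/2 · 0.016461 = 0.0082305, 1/2 · 0.0086708 = 0.0043354; summing to 0.012566.
By Bayes' rule, P(jar B | data) = (0.0043354) / (0.012566) = 0.34501.

0.345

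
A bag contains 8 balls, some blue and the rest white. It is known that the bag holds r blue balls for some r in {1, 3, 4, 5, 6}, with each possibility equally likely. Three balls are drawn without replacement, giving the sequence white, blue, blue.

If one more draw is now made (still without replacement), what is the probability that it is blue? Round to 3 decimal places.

0.552

Compute the likelihood of the observed sequence for each case: P(data | r = 1) = (7/8)(1/7)(0/6) = 0; P(data | r = 3) = (5/8)(3/7)(2/6) = 5/56; P(data | r = 4) = (4/8)(4/7)(3/6) = 1/7; P(data | r = 5) = (3/8)(5/7)(4/6) = 5/28; P(data | r = 6) = (2/8)(6/7)(5/6) = 5/28.
Weighting by the prior gives 1/5 · 0 = 0, 1/5 · 5/56 = 1/56, 1/5 · 1/7 = 1/35, 1/5 · 5/28 = 1/28, 1/5 · 5/28 = 1/28; these sum to 33/280.
Normalising, the posterior is P(r = 1 | data) = 0, P(r = 3 | data) = 5/33, P(r = 4 | data) = 8/33, P(r = 5 | data) = 10/33, P(r = 6 | data) = 10/33.
The predictive probability is P(blue next | data) = (1/5)(5/33) + (2/5)(8/33) + (3/5)(10/33) + (4/5)(10/33) = 91/165.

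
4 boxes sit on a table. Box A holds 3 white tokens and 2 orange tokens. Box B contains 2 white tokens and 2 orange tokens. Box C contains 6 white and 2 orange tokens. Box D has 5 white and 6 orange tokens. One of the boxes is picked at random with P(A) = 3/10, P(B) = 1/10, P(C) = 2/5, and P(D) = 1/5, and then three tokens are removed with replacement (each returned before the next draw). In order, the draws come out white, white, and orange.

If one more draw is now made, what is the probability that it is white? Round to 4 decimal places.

For each hypothesis, P(data | H) works out to: P(data | box A) = (3/5)(3/5)(2/5) = 0.144; P(data | box B) = (2/4)(2/4)(2/4) = 0.125; P(data | box C) = (6/8)(6/8)(2/8) = 0.14062; P(data | box D) = (5/11)(5/11)(6/11) = 0.1127.
The prior-weighted likelihoods are 3/10 · 0.144 = 0.0432, 1/10 · 0.125 = 0.0125, 2/5 · 0.14062 = 0.05625, 1/5 · 0.1127 = 0.022539; with total 0.13449.
Normalising, the posterior is P(box A | data) = 0.32121, P(box B | data) = 0.092944, P(box C | data) = 0.41825, P(box D | data) = 0.16759.
So P(white next | data) = Σ P(white next | H) P(H | data) = (3/5)(0.32121) + (1/2)(0.092944) + (3/4)(0.41825) + (5/11)(0.16759) = 0.62907.

0.6291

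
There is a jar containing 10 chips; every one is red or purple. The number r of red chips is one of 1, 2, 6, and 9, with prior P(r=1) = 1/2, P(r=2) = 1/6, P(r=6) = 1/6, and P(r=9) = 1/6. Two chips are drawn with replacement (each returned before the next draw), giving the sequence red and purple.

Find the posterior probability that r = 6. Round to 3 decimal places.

0.316

Under each hypothesis, the probability of the observed sequence is: P(data | r = 1) = (1/10)(9/10) = 9/100; P(data | r = 2) = (2/10)(8/10) = 4/25; P(data | r = 6) = (6/10)(4/10) = 6/25; P(data | r = 9) = (9/10)(1/10) = 9/100.
Multiplying each by its prior: 1/2 · 9/100 = 9/200, 1/6 · 4/25 = 2/75, 1/6 · 6/25 = 1/25, 1/6 · 9/100 = 3/200; summing to 19/150.
Hence P(r = 6 | data) = (1/25) / (19/150) = 6/19.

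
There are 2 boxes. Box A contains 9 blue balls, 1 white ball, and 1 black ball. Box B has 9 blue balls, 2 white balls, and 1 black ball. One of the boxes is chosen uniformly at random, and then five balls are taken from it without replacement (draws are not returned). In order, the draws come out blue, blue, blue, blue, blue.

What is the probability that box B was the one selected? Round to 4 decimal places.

The likelihood of the observed sequence under each hypothesis: P(data | box A) = (9/11)(8/10)(7/9)(6/8)(5/7) = 3/11; P(data | box B) = (9/12)(8/11)(7/10)(6/9)(5/8) = 7/44.
Multiplying each by its prior: 1/2 · 3/11 = 3/22, 1/2 · 7/44 = 7/88; these sum to 19/88.
Hence P(box B | data) = (7/88) / (19/88) = 7/19.

0.3684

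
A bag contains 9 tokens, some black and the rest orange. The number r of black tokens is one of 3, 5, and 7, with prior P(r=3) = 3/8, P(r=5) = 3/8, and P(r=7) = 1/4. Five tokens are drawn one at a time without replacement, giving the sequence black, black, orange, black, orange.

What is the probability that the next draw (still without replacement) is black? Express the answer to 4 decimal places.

0.5424

Compute the likelihood of the observed sequence for each case: P(data | r = 3) = (3/9)(2/8)(6/7)(1/6)(5/5) = 0.011905; P(data | r = 5) = (5/9)(4/8)(4/7)(3/6)(3/5) = 0.047619; P(data | r = 7) = (7/9)(6/8)(2/7)(5/6)(1/5) = 0.027778.
Multiplying each by its prior: 3/8 · 0.011905 = 0.0044643, 3/8 · 0.047619 = 0.017857, 1/4 · 0.027778 = 0.0069444; these sum to 0.029266.
Dividing through by the total gives posterior P(r = 3 | data) = 0.15254, P(r = 5 | data) = 0.61017, P(r = 7 | data) = 0.23729.
Averaging over the posterior, P(black next | data) = (0)(0.15254) + (1/2)(0.61017) + (1)(0.23729) = 0.54237.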